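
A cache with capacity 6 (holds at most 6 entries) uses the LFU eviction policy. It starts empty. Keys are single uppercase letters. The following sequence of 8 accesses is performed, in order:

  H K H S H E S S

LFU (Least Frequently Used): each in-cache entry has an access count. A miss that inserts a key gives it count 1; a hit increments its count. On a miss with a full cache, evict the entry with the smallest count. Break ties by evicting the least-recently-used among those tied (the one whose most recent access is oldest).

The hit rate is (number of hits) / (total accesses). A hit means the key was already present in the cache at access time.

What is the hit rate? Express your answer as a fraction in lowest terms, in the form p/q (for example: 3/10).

LFU simulation (capacity=6):
  1. access H: MISS. Cache: [H(c=1)]
  2. access K: MISS. Cache: [H(c=1) K(c=1)]
  3. access H: HIT, count now 2. Cache: [K(c=1) H(c=2)]
  4. access S: MISS. Cache: [K(c=1) S(c=1) H(c=2)]
  5. access H: HIT, count now 3. Cache: [K(c=1) S(c=1) H(c=3)]
  6. access E: MISS. Cache: [K(c=1) S(c=1) E(c=1) H(c=3)]
  7. access S: HIT, count now 2. Cache: [K(c=1) E(c=1) S(c=2) H(c=3)]
  8. access S: HIT, count now 3. Cache: [K(c=1) E(c=1) H(c=3) S(c=3)]
Total: 4 hits, 4 misses, 0 evictions

Hit rate = 4/8 = 1/2

Answer: 1/2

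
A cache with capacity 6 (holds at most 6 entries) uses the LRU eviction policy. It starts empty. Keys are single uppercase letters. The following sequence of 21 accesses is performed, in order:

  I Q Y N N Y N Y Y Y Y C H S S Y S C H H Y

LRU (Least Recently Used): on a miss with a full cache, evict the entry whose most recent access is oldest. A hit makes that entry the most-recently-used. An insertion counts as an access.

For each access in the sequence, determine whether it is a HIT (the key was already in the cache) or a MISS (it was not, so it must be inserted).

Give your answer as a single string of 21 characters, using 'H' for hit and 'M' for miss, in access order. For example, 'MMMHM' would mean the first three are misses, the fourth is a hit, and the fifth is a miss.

Answer: MMMMHHHHHHHMMMHHHHHHH

Derivation:
LRU simulation (capacity=6):
  1. access I: MISS. Cache (LRU->MRU): [I]
  2. access Q: MISS. Cache (LRU->MRU): [I Q]
  3. access Y: MISS. Cache (LRU->MRU): [I Q Y]
  4. access N: MISS. Cache (LRU->MRU): [I Q Y N]
  5. access N: HIT. Cache (LRU->MRU): [I Q Y N]
  6. access Y: HIT. Cache (LRU->MRU): [I Q N Y]
  7. access N: HIT. Cache (LRU->MRU): [I Q Y N]
  8. access Y: HIT. Cache (LRU->MRU): [I Q N Y]
  9. access Y: HIT. Cache (LRU->MRU): [I Q N Y]
  10. access Y: HIT. Cache (LRU->MRU): [I Q N Y]
  11. access Y: HIT. Cache (LRU->MRU): [I Q N Y]
  12. access C: MISS. Cache (LRU->MRU): [I Q N Y C]
  13. access H: MISS. Cache (LRU->MRU): [I Q N Y C H]
  14. access S: MISS, evict I. Cache (LRU->MRU): [Q N Y C H S]
  15. access S: HIT. Cache (LRU->MRU): [Q N Y C H S]
  16. access Y: HIT. Cache (LRU->MRU): [Q N C H S Y]
  17. access S: HIT. Cache (LRU->MRU): [Q N C H Y S]
  18. access C: HIT. Cache (LRU->MRU): [Q N H Y S C]
  19. access H: HIT. Cache (LRU->MRU): [Q N Y S C H]
  20. access H: HIT. Cache (LRU->MRU): [Q N Y S C H]
  21. access Y: HIT. Cache (LRU->MRU): [Q N S C H Y]
Total: 14 hits, 7 misses, 1 evictions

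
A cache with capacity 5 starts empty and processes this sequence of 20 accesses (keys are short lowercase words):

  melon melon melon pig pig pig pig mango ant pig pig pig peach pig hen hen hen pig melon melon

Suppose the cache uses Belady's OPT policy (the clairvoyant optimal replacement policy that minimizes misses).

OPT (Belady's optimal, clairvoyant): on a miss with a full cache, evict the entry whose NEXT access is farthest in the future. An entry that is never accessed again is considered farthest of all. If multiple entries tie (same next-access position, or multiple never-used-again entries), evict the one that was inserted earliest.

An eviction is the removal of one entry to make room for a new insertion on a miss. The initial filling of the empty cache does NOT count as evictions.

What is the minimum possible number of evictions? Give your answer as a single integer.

Answer: 1

Derivation:
OPT (Belady) simulation (capacity=5):
  1. access melon: MISS. Cache: [melon]
  2. access melon: HIT. Next use of melon: step 3. Cache: [melon]
  3. access melon: HIT. Next use of melon: step 19. Cache: [melon]
  4. access pig: MISS. Cache: [melon pig]
  5. access pig: HIT. Next use of pig: step 6. Cache: [melon pig]
  6. access pig: HIT. Next use of pig: step 7. Cache: [melon pig]
  7. access pig: HIT. Next use of pig: step 10. Cache: [melon pig]
  8. access mango: MISS. Cache: [melon pig mango]
  9. access ant: MISS. Cache: [melon pig mango ant]
  10. access pig: HIT. Next use of pig: step 11. Cache: [melon pig mango ant]
  11. access pig: HIT. Next use of pig: step 12. Cache: [melon pig mango ant]
  12. access pig: HIT. Next use of pig: step 14. Cache: [melon pig mango ant]
  13. access peach: MISS. Cache: [melon pig mango ant peach]
  14. access pig: HIT. Next use of pig: step 18. Cache: [melon pig mango ant peach]
  15. access hen: MISS, evict mango (next use: never). Cache: [melon pig ant peach hen]
  16. access hen: HIT. Next use of hen: step 17. Cache: [melon pig ant peach hen]
  17. access hen: HIT. Next use of hen: never. Cache: [melon pig ant peach hen]
  18. access pig: HIT. Next use of pig: never. Cache: [melon pig ant peach hen]
  19. access melon: HIT. Next use of melon: step 20. Cache: [melon pig ant peach hen]
  20. access melon: HIT. Next use of melon: never. Cache: [melon pig ant peach hen]
Total: 14 hits, 6 misses, 1 evictions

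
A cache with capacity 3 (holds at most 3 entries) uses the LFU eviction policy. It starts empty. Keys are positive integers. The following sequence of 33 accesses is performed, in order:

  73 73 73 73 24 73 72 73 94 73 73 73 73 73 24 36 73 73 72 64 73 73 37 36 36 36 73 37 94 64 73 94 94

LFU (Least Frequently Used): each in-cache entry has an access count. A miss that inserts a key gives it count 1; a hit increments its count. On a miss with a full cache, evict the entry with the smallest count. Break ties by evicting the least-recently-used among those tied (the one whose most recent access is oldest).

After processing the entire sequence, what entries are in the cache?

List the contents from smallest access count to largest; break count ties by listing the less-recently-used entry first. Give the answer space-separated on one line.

LFU simulation (capacity=3):
  1. access 73: MISS. Cache: [73(c=1)]
  2. access 73: HIT, count now 2. Cache: [73(c=2)]
  3. access 73: HIT, count now 3. Cache: [73(c=3)]
  4. access 73: HIT, count now 4. Cache: [73(c=4)]
  5. access 24: MISS. Cache: [24(c=1) 73(c=4)]
  6. access 73: HIT, count now 5. Cache: [24(c=1) 73(c=5)]
  7. access 72: MISS. Cache: [24(c=1) 72(c=1) 73(c=5)]
  8. access 73: HIT, count now 6. Cache: [24(c=1) 72(c=1) 73(c=6)]
  9. access 94: MISS, evict 24(c=1). Cache: [72(c=1) 94(c=1) 73(c=6)]
  10. access 73: HIT, count now 7. Cache: [72(c=1) 94(c=1) 73(c=7)]
  11. access 73: HIT, count now 8. Cache: [72(c=1) 94(c=1) 73(c=8)]
  12. access 73: HIT, count now 9. Cache: [72(c=1) 94(c=1) 73(c=9)]
  13. access 73: HIT, count now 10. Cache: [72(c=1) 94(c=1) 73(c=10)]
  14. access 73: HIT, count now 11. Cache: [72(c=1) 94(c=1) 73(c=11)]
  15. access 24: MISS, evict 72(c=1). Cache: [94(c=1) 24(c=1) 73(c=11)]
  16. access 36: MISS, evict 94(c=1). Cache: [24(c=1) 36(c=1) 73(c=11)]
  17. access 73: HIT, count now 12. Cache: [24(c=1) 36(c=1) 73(c=12)]
  18. access 73: HIT, count now 13. Cache: [24(c=1) 36(c=1) 73(c=13)]
  19. access 72: MISS, evict 24(c=1). Cache: [36(c=1) 72(c=1) 73(c=13)]
  20. access 64: MISS, evict 36(c=1). Cache: [72(c=1) 64(c=1) 73(c=13)]
  21. access 73: HIT, count now 14. Cache: [72(c=1) 64(c=1) 73(c=14)]
  22. access 73: HIT, count now 15. Cache: [72(c=1) 64(c=1) 73(c=15)]
  23. access 37: MISS, evict 72(c=1). Cache: [64(c=1) 37(c=1) 73(c=15)]
  24. access 36: MISS, evict 64(c=1). Cache: [37(c=1) 36(c=1) 73(c=15)]
  25. access 36: HIT, count now 2. Cache: [37(c=1) 36(c=2) 73(c=15)]
  26. access 36: HIT, count now 3. Cache: [37(c=1) 36(c=3) 73(c=15)]
  27. access 73: HIT, count now 16. Cache: [37(c=1) 36(c=3) 73(c=16)]
  28. access 37: HIT, count now 2. Cache: [37(c=2) 36(c=3) 73(c=16)]
  29. access 94: MISS, evict 37(c=2). Cache: [94(c=1) 36(c=3) 73(c=16)]
  30. access 64: MISS, evict 94(c=1). Cache: [64(c=1) 36(c=3) 73(c=16)]
  31. access 73: HIT, count now 17. Cache: [64(c=1) 36(c=3) 73(c=17)]
  32. access 94: MISS, evict 64(c=1). Cache: [94(c=1) 36(c=3) 73(c=17)]
  33. access 94: HIT, count now 2. Cache: [94(c=2) 36(c=3) 73(c=17)]
Total: 20 hits, 13 misses, 10 evictions

Answer: 94 36 73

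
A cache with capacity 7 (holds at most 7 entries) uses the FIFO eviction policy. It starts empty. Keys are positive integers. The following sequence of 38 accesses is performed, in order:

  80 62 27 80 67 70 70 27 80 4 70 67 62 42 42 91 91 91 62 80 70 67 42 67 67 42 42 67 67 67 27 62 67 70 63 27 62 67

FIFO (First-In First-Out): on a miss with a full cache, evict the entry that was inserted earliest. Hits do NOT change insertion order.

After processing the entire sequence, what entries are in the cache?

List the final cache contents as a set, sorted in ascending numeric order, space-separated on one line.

FIFO simulation (capacity=7):
  1. access 80: MISS. Cache (old->new): [80]
  2. access 62: MISS. Cache (old->new): [80 62]
  3. access 27: MISS. Cache (old->new): [80 62 27]
  4. access 80: HIT. Cache (old->new): [80 62 27]
  5. access 67: MISS. Cache (old->new): [80 62 27 67]
  6. access 70: MISS. Cache (old->new): [80 62 27 67 70]
  7. access 70: HIT. Cache (old->new): [80 62 27 67 70]
  8. access 27: HIT. Cache (old->new): [80 62 27 67 70]
  9. access 80: HIT. Cache (old->new): [80 62 27 67 70]
  10. access 4: MISS. Cache (old->new): [80 62 27 67 70 4]
  11. access 70: HIT. Cache (old->new): [80 62 27 67 70 4]
  12. access 67: HIT. Cache (old->new): [80 62 27 67 70 4]
  13. access 62: HIT. Cache (old->new): [80 62 27 67 70 4]
  14. access 42: MISS. Cache (old->new): [80 62 27 67 70 4 42]
  15. access 42: HIT. Cache (old->new): [80 62 27 67 70 4 42]
  16. access 91: MISS, evict 80. Cache (old->new): [62 27 67 70 4 42 91]
  17. access 91: HIT. Cache (old->new): [62 27 67 70 4 42 91]
  18. access 91: HIT. Cache (old->new): [62 27 67 70 4 42 91]
  19. access 62: HIT. Cache (old->new): [62 27 67 70 4 42 91]
  20. access 80: MISS, evict 62. Cache (old->new): [27 67 70 4 42 91 80]
  21. access 70: HIT. Cache (old->new): [27 67 70 4 42 91 80]
  22. access 67: HIT. Cache (old->new): [27 67 70 4 42 91 80]
  23. access 42: HIT. Cache (old->new): [27 67 70 4 42 91 80]
  24. access 67: HIT. Cache (old->new): [27 67 70 4 42 91 80]
  25. access 67: HIT. Cache (old->new): [27 67 70 4 42 91 80]
  26. access 42: HIT. Cache (old->new): [27 67 70 4 42 91 80]
  27. access 42: HIT. Cache (old->new): [27 67 70 4 42 91 80]
  28. access 67: HIT. Cache (old->new): [27 67 70 4 42 91 80]
  29. access 67: HIT. Cache (old->new): [27 67 70 4 42 91 80]
  30. access 67: HIT. Cache (old->new): [27 67 70 4 42 91 80]
  31. access 27: HIT. Cache (old->new): [27 67 70 4 42 91 80]
  32. access 62: MISS, evict 27. Cache (old->new): [67 70 4 42 91 80 62]
  33. access 67: HIT. Cache (old->new): [67 70 4 42 91 80 62]
  34. access 70: HIT. Cache (old->new): [67 70 4 42 91 80 62]
  35. access 63: MISS, evict 67. Cache (old->new): [70 4 42 91 80 62 63]
  36. access 27: MISS, evict 70. Cache (old->new): [4 42 91 80 62 63 27]
  37. access 62: HIT. Cache (old->new): [4 42 91 80 62 63 27]
  38. access 67: MISS, evict 4. Cache (old->new): [42 91 80 62 63 27 67]
Total: 25 hits, 13 misses, 6 evictions

Answer: 27 42 62 63 67 80 91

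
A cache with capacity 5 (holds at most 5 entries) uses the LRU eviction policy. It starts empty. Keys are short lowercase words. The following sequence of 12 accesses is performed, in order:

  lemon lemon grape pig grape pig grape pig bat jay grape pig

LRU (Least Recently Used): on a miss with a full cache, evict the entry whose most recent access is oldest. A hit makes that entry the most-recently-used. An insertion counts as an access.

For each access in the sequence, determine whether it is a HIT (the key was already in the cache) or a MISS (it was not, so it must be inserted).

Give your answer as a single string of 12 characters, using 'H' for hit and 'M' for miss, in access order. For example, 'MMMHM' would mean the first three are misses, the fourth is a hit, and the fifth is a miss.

LRU simulation (capacity=5):
  1. access lemon: MISS. Cache (LRU->MRU): [lemon]
  2. access lemon: HIT. Cache (LRU->MRU): [lemon]
  3. access grape: MISS. Cache (LRU->MRU): [lemon grape]
  4. access pig: MISS. Cache (LRU->MRU): [lemon grape pig]
  5. access grape: HIT. Cache (LRU->MRU): [lemon pig grape]
  6. access pig: HIT. Cache (LRU->MRU): [lemon grape pig]
  7. access grape: HIT. Cache (LRU->MRU): [lemon pig grape]
  8. access pig: HIT. Cache (LRU->MRU): [lemon grape pig]
  9. access bat: MISS. Cache (LRU->MRU): [lemon grape pig bat]
  10. access jay: MISS. Cache (LRU->MRU): [lemon grape pig bat jay]
  11. access grape: HIT. Cache (LRU->MRU): [lemon pig bat jay grape]
  12. access pig: HIT. Cache (LRU->MRU): [lemon bat jay grape pig]
Total: 7 hits, 5 misses, 0 evictions

Answer: MHMMHHHHMMHH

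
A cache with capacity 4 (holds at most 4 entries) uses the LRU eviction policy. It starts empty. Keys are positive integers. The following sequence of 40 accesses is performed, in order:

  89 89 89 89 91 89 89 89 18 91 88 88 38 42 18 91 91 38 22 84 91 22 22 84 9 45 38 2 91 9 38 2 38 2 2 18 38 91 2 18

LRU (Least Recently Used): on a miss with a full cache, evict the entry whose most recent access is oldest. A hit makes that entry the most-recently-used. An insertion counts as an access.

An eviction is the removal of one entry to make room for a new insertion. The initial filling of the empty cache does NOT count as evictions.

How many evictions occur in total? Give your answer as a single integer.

Answer: 14

Derivation:
LRU simulation (capacity=4):
  1. access 89: MISS. Cache (LRU->MRU): [89]
  2. access 89: HIT. Cache (LRU->MRU): [89]
  3. access 89: HIT. Cache (LRU->MRU): [89]
  4. access 89: HIT. Cache (LRU->MRU): [89]
  5. access 91: MISS. Cache (LRU->MRU): [89 91]
  6. access 89: HIT. Cache (LRU->MRU): [91 89]
  7. access 89: HIT. Cache (LRU->MRU): [91 89]
  8. access 89: HIT. Cache (LRU->MRU): [91 89]
  9. access 18: MISS. Cache (LRU->MRU): [91 89 18]
  10. access 91: HIT. Cache (LRU->MRU): [89 18 91]
  11. access 88: MISS. Cache (LRU->MRU): [89 18 91 88]
  12. access 88: HIT. Cache (LRU->MRU): [89 18 91 88]
  13. access 38: MISS, evict 89. Cache (LRU->MRU): [18 91 88 38]
  14. access 42: MISS, evict 18. Cache (LRU->MRU): [91 88 38 42]
  15. access 18: MISS, evict 91. Cache (LRU->MRU): [88 38 42 18]
  16. access 91: MISS, evict 88. Cache (LRU->MRU): [38 42 18 91]
  17. access 91: HIT. Cache (LRU->MRU): [38 42 18 91]
  18. access 38: HIT. Cache (LRU->MRU): [42 18 91 38]
  19. access 22: MISS, evict 42. Cache (LRU->MRU): [18 91 38 22]
  20. access 84: MISS, evict 18. Cache (LRU->MRU): [91 38 22 84]
  21. access 91: HIT. Cache (LRU->MRU): [38 22 84 91]
  22. access 22: HIT. Cache (LRU->MRU): [38 84 91 22]
  23. access 22: HIT. Cache (LRU->MRU): [38 84 91 22]
  24. access 84: HIT. Cache (LRU->MRU): [38 91 22 84]
  25. access 9: MISS, evict 38. Cache (LRU->MRU): [91 22 84 9]
  26. access 45: MISS, evict 91. Cache (LRU->MRU): [22 84 9 45]
  27. access 38: MISS, evict 22. Cache (LRU->MRU): [84 9 45 38]
  28. access 2: MISS, evict 84. Cache (LRU->MRU): [9 45 38 2]
  29. access 91: MISS, evict 9. Cache (LRU->MRU): [45 38 2 91]
  30. access 9: MISS, evict 45. Cache (LRU->MRU): [38 2 91 9]
  31. access 38: HIT. Cache (LRU->MRU): [2 91 9 38]
  32. access 2: HIT. Cache (LRU->MRU): [91 9 38 2]
  33. access 38: HIT. Cache (LRU->MRU): [91 9 2 38]
  34. access 2: HIT. Cache (LRU->MRU): [91 9 38 2]
  35. access 2: HIT. Cache (LRU->MRU): [91 9 38 2]
  36. access 18: MISS, evict 91. Cache (LRU->MRU): [9 38 2 18]
  37. access 38: HIT. Cache (LRU->MRU): [9 2 18 38]
  38. access 91: MISS, evict 9. Cache (LRU->MRU): [2 18 38 91]
  39. access 2: HIT. Cache (LRU->MRU): [18 38 91 2]
  40. access 18: HIT. Cache (LRU->MRU): [38 91 2 18]
Total: 22 hits, 18 misses, 14 evictions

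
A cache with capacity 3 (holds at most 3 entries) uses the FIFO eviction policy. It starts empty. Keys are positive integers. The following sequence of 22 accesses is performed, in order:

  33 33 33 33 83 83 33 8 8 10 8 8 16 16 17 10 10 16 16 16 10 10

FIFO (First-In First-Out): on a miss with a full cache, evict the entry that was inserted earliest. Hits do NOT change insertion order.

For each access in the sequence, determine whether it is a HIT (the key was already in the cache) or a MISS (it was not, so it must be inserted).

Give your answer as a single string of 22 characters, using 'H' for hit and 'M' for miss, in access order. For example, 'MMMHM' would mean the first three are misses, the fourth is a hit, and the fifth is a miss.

FIFO simulation (capacity=3):
  1. access 33: MISS. Cache (old->new): [33]
  2. access 33: HIT. Cache (old->new): [33]
  3. access 33: HIT. Cache (old->new): [33]
  4. access 33: HIT. Cache (old->new): [33]
  5. access 83: MISS. Cache (old->new): [33 83]
  6. access 83: HIT. Cache (old->new): [33 83]
  7. access 33: HIT. Cache (old->new): [33 83]
  8. access 8: MISS. Cache (old->new): [33 83 8]
  9. access 8: HIT. Cache (old->new): [33 83 8]
  10. access 10: MISS, evict 33. Cache (old->new): [83 8 10]
  11. access 8: HIT. Cache (old->new): [83 8 10]
  12. access 8: HIT. Cache (old->new): [83 8 10]
  13. access 16: MISS, evict 83. Cache (old->new): [8 10 16]
  14. access 16: HIT. Cache (old->new): [8 10 16]
  15. access 17: MISS, evict 8. Cache (old->new): [10 16 17]
  16. access 10: HIT. Cache (old->new): [10 16 17]
  17. access 10: HIT. Cache (old->new): [10 16 17]
  18. access 16: HIT. Cache (old->new): [10 16 17]
  19. access 16: HIT. Cache (old->new): [10 16 17]
  20. access 16: HIT. Cache (old->new): [10 16 17]
  21. access 10: HIT. Cache (old->new): [10 16 17]
  22. access 10: HIT. Cache (old->new): [10 16 17]
Total: 16 hits, 6 misses, 3 evictions

Answer: MHHHMHHMHMHHMHMHHHHHHH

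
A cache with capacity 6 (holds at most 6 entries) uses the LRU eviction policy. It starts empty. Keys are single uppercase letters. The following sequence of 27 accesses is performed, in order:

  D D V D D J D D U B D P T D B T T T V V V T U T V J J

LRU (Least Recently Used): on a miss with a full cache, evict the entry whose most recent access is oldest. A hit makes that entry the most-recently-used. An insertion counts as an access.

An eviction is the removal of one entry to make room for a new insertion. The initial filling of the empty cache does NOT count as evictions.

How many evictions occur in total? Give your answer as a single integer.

Answer: 3

Derivation:
LRU simulation (capacity=6):
  1. access D: MISS. Cache (LRU->MRU): [D]
  2. access D: HIT. Cache (LRU->MRU): [D]
  3. access V: MISS. Cache (LRU->MRU): [D V]
  4. access D: HIT. Cache (LRU->MRU): [V D]
  5. access D: HIT. Cache (LRU->MRU): [V D]
  6. access J: MISS. Cache (LRU->MRU): [V D J]
  7. access D: HIT. Cache (LRU->MRU): [V J D]
  8. access D: HIT. Cache (LRU->MRU): [V J D]
  9. access U: MISS. Cache (LRU->MRU): [V J D U]
  10. access B: MISS. Cache (LRU->MRU): [V J D U B]
  11. access D: HIT. Cache (LRU->MRU): [V J U B D]
  12. access P: MISS. Cache (LRU->MRU): [V J U B D P]
  13. access T: MISS, evict V. Cache (LRU->MRU): [J U B D P T]
  14. access D: HIT. Cache (LRU->MRU): [J U B P T D]
  15. access B: HIT. Cache (LRU->MRU): [J U P T D B]
  16. access T: HIT. Cache (LRU->MRU): [J U P D B T]
  17. access T: HIT. Cache (LRU->MRU): [J U P D B T]
  18. access T: HIT. Cache (LRU->MRU): [J U P D B T]
  19. access V: MISS, evict J. Cache (LRU->MRU): [U P D B T V]
  20. access V: HIT. Cache (LRU->MRU): [U P D B T V]
  21. access V: HIT. Cache (LRU->MRU): [U P D B T V]
  22. access T: HIT. Cache (LRU->MRU): [U P D B V T]
  23. access U: HIT. Cache (LRU->MRU): [P D B V T U]
  24. access T: HIT. Cache (LRU->MRU): [P D B V U T]
  25. access V: HIT. Cache (LRU->MRU): [P D B U T V]
  26. access J: MISS, evict P. Cache (LRU->MRU): [D B U T V J]
  27. access J: HIT. Cache (LRU->MRU): [D B U T V J]
Total: 18 hits, 9 misses, 3 evictions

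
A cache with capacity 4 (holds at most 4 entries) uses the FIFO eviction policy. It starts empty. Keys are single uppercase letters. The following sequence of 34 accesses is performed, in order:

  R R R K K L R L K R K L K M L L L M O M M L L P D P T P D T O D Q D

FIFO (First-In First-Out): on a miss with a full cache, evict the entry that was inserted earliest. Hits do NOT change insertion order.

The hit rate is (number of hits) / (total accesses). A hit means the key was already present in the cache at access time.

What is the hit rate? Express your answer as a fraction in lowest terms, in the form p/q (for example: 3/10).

Answer: 25/34

Derivation:
FIFO simulation (capacity=4):
  1. access R: MISS. Cache (old->new): [R]
  2. access R: HIT. Cache (old->new): [R]
  3. access R: HIT. Cache (old->new): [R]
  4. access K: MISS. Cache (old->new): [R K]
  5. access K: HIT. Cache (old->new): [R K]
  6. access L: MISS. Cache (old->new): [R K L]
  7. access R: HIT. Cache (old->new): [R K L]
  8. access L: HIT. Cache (old->new): [R K L]
  9. access K: HIT. Cache (old->new): [R K L]
  10. access R: HIT. Cache (old->new): [R K L]
  11. access K: HIT. Cache (old->new): [R K L]
  12. access L: HIT. Cache (old->new): [R K L]
  13. access K: HIT. Cache (old->new): [R K L]
  14. access M: MISS. Cache (old->new): [R K L M]
  15. access L: HIT. Cache (old->new): [R K L M]
  16. access L: HIT. Cache (old->new): [R K L M]
  17. access L: HIT. Cache (old->new): [R K L M]
  18. access M: HIT. Cache (old->new): [R K L M]
  19. access O: MISS, evict R. Cache (old->new): [K L M O]
  20. access M: HIT. Cache (old->new): [K L M O]
  21. access M: HIT. Cache (old->new): [K L M O]
  22. access L: HIT. Cache (old->new): [K L M O]
  23. access L: HIT. Cache (old->new): [K L M O]
  24. access P: MISS, evict K. Cache (old->new): [L M O P]
  25. access D: MISS, evict L. Cache (old->new): [M O P D]
  26. access P: HIT. Cache (old->new): [M O P D]
  27. access T: MISS, evict M. Cache (old->new): [O P D T]
  28. access P: HIT. Cache (old->new): [O P D T]
  29. access D: HIT. Cache (old->new): [O P D T]
  30. access T: HIT. Cache (old->new): [O P D T]
  31. access O: HIT. Cache (old->new): [O P D T]
  32. access D: HIT. Cache (old->new): [O P D T]
  33. access Q: MISS, evict O. Cache (old->new): [P D T Q]
  34. access D: HIT. Cache (old->new): [P D T Q]
Total: 25 hits, 9 misses, 5 evictions

Hit rate = 25/34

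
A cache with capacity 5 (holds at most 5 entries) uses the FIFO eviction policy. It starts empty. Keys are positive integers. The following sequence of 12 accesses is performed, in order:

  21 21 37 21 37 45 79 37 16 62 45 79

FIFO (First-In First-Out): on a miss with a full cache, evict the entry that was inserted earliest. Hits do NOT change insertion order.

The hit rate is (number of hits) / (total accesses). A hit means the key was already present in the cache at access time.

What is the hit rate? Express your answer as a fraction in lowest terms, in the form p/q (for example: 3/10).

FIFO simulation (capacity=5):
  1. access 21: MISS. Cache (old->new): [21]
  2. access 21: HIT. Cache (old->new): [21]
  3. access 37: MISS. Cache (old->new): [21 37]
  4. access 21: HIT. Cache (old->new): [21 37]
  5. access 37: HIT. Cache (old->new): [21 37]
  6. access 45: MISS. Cache (old->new): [21 37 45]
  7. access 79: MISS. Cache (old->new): [21 37 45 79]
  8. access 37: HIT. Cache (old->new): [21 37 45 79]
  9. access 16: MISS. Cache (old->new): [21 37 45 79 16]
  10. access 62: MISS, evict 21. Cache (old->new): [37 45 79 16 62]
  11. access 45: HIT. Cache (old->new): [37 45 79 16 62]
  12. access 79: HIT. Cache (old->new): [37 45 79 16 62]
Total: 6 hits, 6 misses, 1 evictions

Hit rate = 6/12 = 1/2

Answer: 1/2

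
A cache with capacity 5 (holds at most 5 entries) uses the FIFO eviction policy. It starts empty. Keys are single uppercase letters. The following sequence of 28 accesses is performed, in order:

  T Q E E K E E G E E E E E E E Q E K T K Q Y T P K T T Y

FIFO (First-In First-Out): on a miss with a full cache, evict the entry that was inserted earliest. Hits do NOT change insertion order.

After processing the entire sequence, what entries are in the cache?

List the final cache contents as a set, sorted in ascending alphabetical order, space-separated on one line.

Answer: G K P T Y

Derivation:
FIFO simulation (capacity=5):
  1. access T: MISS. Cache (old->new): [T]
  2. access Q: MISS. Cache (old->new): [T Q]
  3. access E: MISS. Cache (old->new): [T Q E]
  4. access E: HIT. Cache (old->new): [T Q E]
  5. access K: MISS. Cache (old->new): [T Q E K]
  6. access E: HIT. Cache (old->new): [T Q E K]
  7. access E: HIT. Cache (old->new): [T Q E K]
  8. access G: MISS. Cache (old->new): [T Q E K G]
  9. access E: HIT. Cache (old->new): [T Q E K G]
  10. access E: HIT. Cache (old->new): [T Q E K G]
  11. access E: HIT. Cache (old->new): [T Q E K G]
  12. access E: HIT. Cache (old->new): [T Q E K G]
  13. access E: HIT. Cache (old->new): [T Q E K G]
  14. access E: HIT. Cache (old->new): [T Q E K G]
  15. access E: HIT. Cache (old->new): [T Q E K G]
  16. access Q: HIT. Cache (old->new): [T Q E K G]
  17. access E: HIT. Cache (old->new): [T Q E K G]
  18. access K: HIT. Cache (old->new): [T Q E K G]
  19. access T: HIT. Cache (old->new): [T Q E K G]
  20. access K: HIT. Cache (old->new): [T Q E K G]
  21. access Q: HIT. Cache (old->new): [T Q E K G]
  22. access Y: MISS, evict T. Cache (old->new): [Q E K G Y]
  23. access T: MISS, evict Q. Cache (old->new): [E K G Y T]
  24. access P: MISS, evict E. Cache (old->new): [K G Y T P]
  25. access K: HIT. Cache (old->new): [K G Y T P]
  26. access T: HIT. Cache (old->new): [K G Y T P]
  27. access T: HIT. Cache (old->new): [K G Y T P]
  28. access Y: HIT. Cache (old->new): [K G Y T P]
Total: 20 hits, 8 misses, 3 evictions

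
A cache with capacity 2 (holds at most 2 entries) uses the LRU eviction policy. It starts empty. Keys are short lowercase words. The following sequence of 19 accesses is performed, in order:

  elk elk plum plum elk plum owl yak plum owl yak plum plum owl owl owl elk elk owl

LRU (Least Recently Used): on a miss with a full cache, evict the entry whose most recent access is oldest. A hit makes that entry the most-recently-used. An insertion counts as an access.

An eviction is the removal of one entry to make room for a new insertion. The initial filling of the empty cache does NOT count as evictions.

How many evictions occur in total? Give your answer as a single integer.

Answer: 8

Derivation:
LRU simulation (capacity=2):
  1. access elk: MISS. Cache (LRU->MRU): [elk]
  2. access elk: HIT. Cache (LRU->MRU): [elk]
  3. access plum: MISS. Cache (LRU->MRU): [elk plum]
  4. access plum: HIT. Cache (LRU->MRU): [elk plum]
  5. access elk: HIT. Cache (LRU->MRU): [plum elk]
  6. access plum: HIT. Cache (LRU->MRU): [elk plum]
  7. access owl: MISS, evict elk. Cache (LRU->MRU): [plum owl]
  8. access yak: MISS, evict plum. Cache (LRU->MRU): [owl yak]
  9. access plum: MISS, evict owl. Cache (LRU->MRU): [yak plum]
  10. access owl: MISS, evict yak. Cache (LRU->MRU): [plum owl]
  11. access yak: MISS, evict plum. Cache (LRU->MRU): [owl yak]
  12. access plum: MISS, evict owl. Cache (LRU->MRU): [yak plum]
  13. access plum: HIT. Cache (LRU->MRU): [yak plum]
  14. access owl: MISS, evict yak. Cache (LRU->MRU): [plum owl]
  15. access owl: HIT. Cache (LRU->MRU): [plum owl]
  16. access owl: HIT. Cache (LRU->MRU): [plum owl]
  17. access elk: MISS, evict plum. Cache (LRU->MRU): [owl elk]
  18. access elk: HIT. Cache (LRU->MRU): [owl elk]
  19. access owl: HIT. Cache (LRU->MRU): [elk owl]
Total: 9 hits, 10 misses, 8 evictions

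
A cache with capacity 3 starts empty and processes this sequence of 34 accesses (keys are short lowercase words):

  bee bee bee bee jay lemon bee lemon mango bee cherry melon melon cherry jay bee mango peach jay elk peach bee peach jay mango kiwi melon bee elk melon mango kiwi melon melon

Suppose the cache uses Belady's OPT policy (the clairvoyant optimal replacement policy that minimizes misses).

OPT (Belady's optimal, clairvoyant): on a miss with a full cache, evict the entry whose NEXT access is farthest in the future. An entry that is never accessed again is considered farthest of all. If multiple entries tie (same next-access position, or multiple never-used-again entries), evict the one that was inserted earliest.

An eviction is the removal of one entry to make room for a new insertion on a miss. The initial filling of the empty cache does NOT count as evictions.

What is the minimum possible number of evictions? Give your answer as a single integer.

OPT (Belady) simulation (capacity=3):
  1. access bee: MISS. Cache: [bee]
  2. access bee: HIT. Next use of bee: step 3. Cache: [bee]
  3. access bee: HIT. Next use of bee: step 4. Cache: [bee]
  4. access bee: HIT. Next use of bee: step 7. Cache: [bee]
  5. access jay: MISS. Cache: [bee jay]
  6. access lemon: MISS. Cache: [bee jay lemon]
  7. access bee: HIT. Next use of bee: step 10. Cache: [bee jay lemon]
  8. access lemon: HIT. Next use of lemon: never. Cache: [bee jay lemon]
  9. access mango: MISS, evict lemon (next use: never). Cache: [bee jay mango]
  10. access bee: HIT. Next use of bee: step 16. Cache: [bee jay mango]
  11. access cherry: MISS, evict mango (next use: step 17). Cache: [bee jay cherry]
  12. access melon: MISS, evict bee (next use: step 16). Cache: [jay cherry melon]
  13. access melon: HIT. Next use of melon: step 27. Cache: [jay cherry melon]
  14. access cherry: HIT. Next use of cherry: never. Cache: [jay cherry melon]
  15. access jay: HIT. Next use of jay: step 19. Cache: [jay cherry melon]
  16. access bee: MISS, evict cherry (next use: never). Cache: [jay melon bee]
  17. access mango: MISS, evict melon (next use: step 27). Cache: [jay bee mango]
  18. access peach: MISS, evict mango (next use: step 25). Cache: [jay bee peach]
  19. access jay: HIT. Next use of jay: step 24. Cache: [jay bee peach]
  20. access elk: MISS, evict jay (next use: step 24). Cache: [bee peach elk]
  21. access peach: HIT. Next use of peach: step 23. Cache: [bee peach elk]
  22. access bee: HIT. Next use of bee: step 28. Cache: [bee peach elk]
  23. access peach: HIT. Next use of peach: never. Cache: [bee peach elk]
  24. access jay: MISS, evict peach (next use: never). Cache: [bee elk jay]
  25. access mango: MISS, evict jay (next use: never). Cache: [bee elk mango]
  26. access kiwi: MISS, evict mango (next use: step 31). Cache: [bee elk kiwi]
  27. access melon: MISS, evict kiwi (next use: step 32). Cache: [bee elk melon]
  28. access bee: HIT. Next use of bee: never. Cache: [bee elk melon]
  29. access elk: HIT. Next use of elk: never. Cache: [bee elk melon]
  30. access melon: HIT. Next use of melon: step 33. Cache: [bee elk melon]
  31. access mango: MISS, evict bee (next use: never). Cache: [elk melon mango]
  32. access kiwi: MISS, evict elk (next use: never). Cache: [melon mango kiwi]
  33. access melon: HIT. Next use of melon: step 34. Cache: [melon mango kiwi]
  34. access melon: HIT. Next use of melon: never. Cache: [melon mango kiwi]
Total: 18 hits, 16 misses, 13 evictions

Answer: 13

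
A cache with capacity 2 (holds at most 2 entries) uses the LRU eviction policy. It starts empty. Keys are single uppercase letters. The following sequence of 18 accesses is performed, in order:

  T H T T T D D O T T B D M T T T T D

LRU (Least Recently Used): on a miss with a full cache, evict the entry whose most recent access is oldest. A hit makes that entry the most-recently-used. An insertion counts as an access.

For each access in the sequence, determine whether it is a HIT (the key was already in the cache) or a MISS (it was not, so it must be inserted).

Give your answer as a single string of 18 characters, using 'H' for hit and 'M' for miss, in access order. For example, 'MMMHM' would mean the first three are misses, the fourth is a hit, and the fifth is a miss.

Answer: MMHHHMHMMHMMMMHHHM

Derivation:
LRU simulation (capacity=2):
  1. access T: MISS. Cache (LRU->MRU): [T]
  2. access H: MISS. Cache (LRU->MRU): [T H]
  3. access T: HIT. Cache (LRU->MRU): [H T]
  4. access T: HIT. Cache (LRU->MRU): [H T]
  5. access T: HIT. Cache (LRU->MRU): [H T]
  6. access D: MISS, evict H. Cache (LRU->MRU): [T D]
  7. access D: HIT. Cache (LRU->MRU): [T D]
  8. access O: MISS, evict T. Cache (LRU->MRU): [D O]
  9. access T: MISS, evict D. Cache (LRU->MRU): [O T]
  10. access T: HIT. Cache (LRU->MRU): [O T]
  11. access B: MISS, evict O. Cache (LRU->MRU): [T B]
  12. access D: MISS, evict T. Cache (LRU->MRU): [B D]
  13. access M: MISS, evict B. Cache (LRU->MRU): [D M]
  14. access T: MISS, evict D. Cache (LRU->MRU): [M T]
  15. access T: HIT. Cache (LRU->MRU): [M T]
  16. access T: HIT. Cache (LRU->MRU): [M T]
  17. access T: HIT. Cache (LRU->MRU): [M T]
  18. access D: MISS, evict M. Cache (LRU->MRU): [T D]
Total: 8 hits, 10 misses, 8 evictions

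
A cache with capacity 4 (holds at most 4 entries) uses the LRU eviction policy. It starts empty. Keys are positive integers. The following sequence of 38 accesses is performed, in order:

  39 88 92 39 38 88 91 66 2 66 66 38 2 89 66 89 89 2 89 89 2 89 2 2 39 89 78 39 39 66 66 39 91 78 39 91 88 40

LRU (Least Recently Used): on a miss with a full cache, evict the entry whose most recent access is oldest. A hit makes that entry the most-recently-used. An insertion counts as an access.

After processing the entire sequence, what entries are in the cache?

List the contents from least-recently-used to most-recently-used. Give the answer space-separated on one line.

LRU simulation (capacity=4):
  1. access 39: MISS. Cache (LRU->MRU): [39]
  2. access 88: MISS. Cache (LRU->MRU): [39 88]
  3. access 92: MISS. Cache (LRU->MRU): [39 88 92]
  4. access 39: HIT. Cache (LRU->MRU): [88 92 39]
  5. access 38: MISS. Cache (LRU->MRU): [88 92 39 38]
  6. access 88: HIT. Cache (LRU->MRU): [92 39 38 88]
  7. access 91: MISS, evict 92. Cache (LRU->MRU): [39 38 88 91]
  8. access 66: MISS, evict 39. Cache (LRU->MRU): [38 88 91 66]
  9. access 2: MISS, evict 38. Cache (LRU->MRU): [88 91 66 2]
  10. access 66: HIT. Cache (LRU->MRU): [88 91 2 66]
  11. access 66: HIT. Cache (LRU->MRU): [88 91 2 66]
  12. access 38: MISS, evict 88. Cache (LRU->MRU): [91 2 66 38]
  13. access 2: HIT. Cache (LRU->MRU): [91 66 38 2]
  14. access 89: MISS, evict 91. Cache (LRU->MRU): [66 38 2 89]
  15. access 66: HIT. Cache (LRU->MRU): [38 2 89 66]
  16. access 89: HIT. Cache (LRU->MRU): [38 2 66 89]
  17. access 89: HIT. Cache (LRU->MRU): [38 2 66 89]
  18. access 2: HIT. Cache (LRU->MRU): [38 66 89 2]
  19. access 89: HIT. Cache (LRU->MRU): [38 66 2 89]
  20. access 89: HIT. Cache (LRU->MRU): [38 66 2 89]
  21. access 2: HIT. Cache (LRU->MRU): [38 66 89 2]
  22. access 89: HIT. Cache (LRU->MRU): [38 66 2 89]
  23. access 2: HIT. Cache (LRU->MRU): [38 66 89 2]
  24. access 2: HIT. Cache (LRU->MRU): [38 66 89 2]
  25. access 39: MISS, evict 38. Cache (LRU->MRU): [66 89 2 39]
  26. access 89: HIT. Cache (LRU->MRU): [66 2 39 89]
  27. access 78: MISS, evict 66. Cache (LRU->MRU): [2 39 89 78]
  28. access 39: HIT. Cache (LRU->MRU): [2 89 78 39]
  29. access 39: HIT. Cache (LRU->MRU): [2 89 78 39]
  30. access 66: MISS, evict 2. Cache (LRU->MRU): [89 78 39 66]
  31. access 66: HIT. Cache (LRU->MRU): [89 78 39 66]
  32. access 39: HIT. Cache (LRU->MRU): [89 78 66 39]
  33. access 91: MISS, evict 89. Cache (LRU->MRU): [78 66 39 91]
  34. access 78: HIT. Cache (LRU->MRU): [66 39 91 78]
  35. access 39: HIT. Cache (LRU->MRU): [66 91 78 39]
  36. access 91: HIT. Cache (LRU->MRU): [66 78 39 91]
  37. access 88: MISS, evict 66. Cache (LRU->MRU): [78 39 91 88]
  38. access 40: MISS, evict 78. Cache (LRU->MRU): [39 91 88 40]
Total: 23 hits, 15 misses, 11 evictions

Answer: 39 91 88 40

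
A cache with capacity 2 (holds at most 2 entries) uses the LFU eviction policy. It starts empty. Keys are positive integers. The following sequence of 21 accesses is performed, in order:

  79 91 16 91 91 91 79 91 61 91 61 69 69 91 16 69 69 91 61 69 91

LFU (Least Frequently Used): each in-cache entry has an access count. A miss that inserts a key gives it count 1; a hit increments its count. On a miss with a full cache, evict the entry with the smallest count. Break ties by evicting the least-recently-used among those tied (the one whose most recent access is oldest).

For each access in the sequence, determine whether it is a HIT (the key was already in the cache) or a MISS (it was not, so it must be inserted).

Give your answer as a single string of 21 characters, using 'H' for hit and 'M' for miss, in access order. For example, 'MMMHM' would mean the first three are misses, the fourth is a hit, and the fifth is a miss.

Answer: MMMHHHMHMHHMHHMMHHMMH

Derivation:
LFU simulation (capacity=2):
  1. access 79: MISS. Cache: [79(c=1)]
  2. access 91: MISS. Cache: [79(c=1) 91(c=1)]
  3. access 16: MISS, evict 79(c=1). Cache: [91(c=1) 16(c=1)]
  4. access 91: HIT, count now 2. Cache: [16(c=1) 91(c=2)]
  5. access 91: HIT, count now 3. Cache: [16(c=1) 91(c=3)]
  6. access 91: HIT, count now 4. Cache: [16(c=1) 91(c=4)]
  7. access 79: MISS, evict 16(c=1). Cache: [79(c=1) 91(c=4)]
  8. access 91: HIT, count now 5. Cache: [79(c=1) 91(c=5)]
  9. access 61: MISS, evict 79(c=1). Cache: [61(c=1) 91(c=5)]
  10. access 91: HIT, count now 6. Cache: [61(c=1) 91(c=6)]
  11. access 61: HIT, count now 2. Cache: [61(c=2) 91(c=6)]
  12. access 69: MISS, evict 61(c=2). Cache: [69(c=1) 91(c=6)]
  13. access 69: HIT, count now 2. Cache: [69(c=2) 91(c=6)]
  14. access 91: HIT, count now 7. Cache: [69(c=2) 91(c=7)]
  15. access 16: MISS, evict 69(c=2). Cache: [16(c=1) 91(c=7)]
  16. access 69: MISS, evict 16(c=1). Cache: [69(c=1) 91(c=7)]
  17. access 69: HIT, count now 2. Cache: [69(c=2) 91(c=7)]
  18. access 91: HIT, count now 8. Cache: [69(c=2) 91(c=8)]
  19. access 61: MISS, evict 69(c=2). Cache: [61(c=1) 91(c=8)]
  20. access 69: MISS, evict 61(c=1). Cache: [69(c=1) 91(c=8)]
  21. access 91: HIT, count now 9. Cache: [69(c=1) 91(c=9)]
Total: 11 hits, 10 misses, 8 evictions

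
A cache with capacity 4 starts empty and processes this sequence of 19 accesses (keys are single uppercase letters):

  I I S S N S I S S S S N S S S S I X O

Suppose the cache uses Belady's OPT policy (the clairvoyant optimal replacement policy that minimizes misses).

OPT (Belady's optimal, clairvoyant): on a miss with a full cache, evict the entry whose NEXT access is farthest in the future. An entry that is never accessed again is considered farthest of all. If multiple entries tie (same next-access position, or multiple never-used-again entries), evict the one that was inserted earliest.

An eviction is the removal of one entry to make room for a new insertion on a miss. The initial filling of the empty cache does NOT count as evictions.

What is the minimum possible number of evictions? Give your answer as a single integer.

OPT (Belady) simulation (capacity=4):
  1. access I: MISS. Cache: [I]
  2. access I: HIT. Next use of I: step 7. Cache: [I]
  3. access S: MISS. Cache: [I S]
  4. access S: HIT. Next use of S: step 6. Cache: [I S]
  5. access N: MISS. Cache: [I S N]
  6. access S: HIT. Next use of S: step 8. Cache: [I S N]
  7. access I: HIT. Next use of I: step 17. Cache: [I S N]
  8. access S: HIT. Next use of S: step 9. Cache: [I S N]
  9. access S: HIT. Next use of S: step 10. Cache: [I S N]
  10. access S: HIT. Next use of S: step 11. Cache: [I S N]
  11. access S: HIT. Next use of S: step 13. Cache: [I S N]
  12. access N: HIT. Next use of N: never. Cache: [I S N]
  13. access S: HIT. Next use of S: step 14. Cache: [I S N]
  14. access S: HIT. Next use of S: step 15. Cache: [I S N]
  15. access S: HIT. Next use of S: step 16. Cache: [I S N]
  16. access S: HIT. Next use of S: never. Cache: [I S N]
  17. access I: HIT. Next use of I: never. Cache: [I S N]
  18. access X: MISS. Cache: [I S N X]
  19. access O: MISS, evict I (next use: never). Cache: [S N X O]
Total: 14 hits, 5 misses, 1 evictions

Answer: 1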